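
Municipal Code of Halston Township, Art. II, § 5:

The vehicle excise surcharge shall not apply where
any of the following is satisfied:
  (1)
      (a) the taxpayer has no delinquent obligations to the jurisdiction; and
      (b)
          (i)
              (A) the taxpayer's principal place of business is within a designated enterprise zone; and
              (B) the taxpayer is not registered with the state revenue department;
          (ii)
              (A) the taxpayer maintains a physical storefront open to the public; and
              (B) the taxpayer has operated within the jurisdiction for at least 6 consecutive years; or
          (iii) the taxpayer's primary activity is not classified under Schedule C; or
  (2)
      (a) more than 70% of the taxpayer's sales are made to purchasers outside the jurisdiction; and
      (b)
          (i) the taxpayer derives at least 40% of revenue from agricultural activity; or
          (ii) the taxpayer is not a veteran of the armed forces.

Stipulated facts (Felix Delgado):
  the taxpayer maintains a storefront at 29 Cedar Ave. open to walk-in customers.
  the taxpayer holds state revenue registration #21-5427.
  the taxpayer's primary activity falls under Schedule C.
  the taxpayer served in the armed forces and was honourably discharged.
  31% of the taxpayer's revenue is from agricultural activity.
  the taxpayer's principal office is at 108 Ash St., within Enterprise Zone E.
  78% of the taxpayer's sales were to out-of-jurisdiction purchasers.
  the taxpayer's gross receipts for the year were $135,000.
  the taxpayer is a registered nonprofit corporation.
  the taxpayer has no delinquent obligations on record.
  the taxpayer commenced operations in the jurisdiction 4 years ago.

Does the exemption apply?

(a) no delinquency — satisfied.
(A) in enterprise zone — holds.
(B) not (state-registered) — not satisfied.
(i) = T AND F = false.
(A) has storefront — met.
(B) ≥ 6 yrs in jurisdiction — fails.
(ii): T AND F → false.
(iii) not (Schedule C activity) — not satisfied.
(b): F OR F OR F → false.
So (1) is not satisfied (T AND F).
(a) >70% out-of-jur. sales — met.
(i) ≥40% agricultural — fails.
(ii) not (veteran) — not satisfied.
(b): F OR F → false.
(2) = T AND F = false.
Overall: F OR F → false.

No — not exempt.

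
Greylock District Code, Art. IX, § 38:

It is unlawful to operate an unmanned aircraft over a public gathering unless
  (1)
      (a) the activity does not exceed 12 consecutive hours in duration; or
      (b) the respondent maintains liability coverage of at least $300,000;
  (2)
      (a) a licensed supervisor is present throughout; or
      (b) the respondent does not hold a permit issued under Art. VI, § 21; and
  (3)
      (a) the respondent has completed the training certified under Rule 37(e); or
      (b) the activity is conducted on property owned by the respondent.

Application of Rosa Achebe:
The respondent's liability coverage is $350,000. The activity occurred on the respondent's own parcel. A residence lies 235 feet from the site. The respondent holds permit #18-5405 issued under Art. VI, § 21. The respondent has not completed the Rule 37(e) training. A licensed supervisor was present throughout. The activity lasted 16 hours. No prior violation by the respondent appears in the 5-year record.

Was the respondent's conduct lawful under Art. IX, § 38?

(a) ≤ 12 hrs duration — not satisfied.
(b) coverage ≥ $300,000 — met.
(1): F OR T → true.
(a) supervisor present — met.
(b) not (holds permit) — not met.
(2): T OR F → true.
(a) training certified — fails.
(b) own property — satisfied.
(3) = F OR T = true.
Overall = T AND T AND T = true.

Yes — lawful.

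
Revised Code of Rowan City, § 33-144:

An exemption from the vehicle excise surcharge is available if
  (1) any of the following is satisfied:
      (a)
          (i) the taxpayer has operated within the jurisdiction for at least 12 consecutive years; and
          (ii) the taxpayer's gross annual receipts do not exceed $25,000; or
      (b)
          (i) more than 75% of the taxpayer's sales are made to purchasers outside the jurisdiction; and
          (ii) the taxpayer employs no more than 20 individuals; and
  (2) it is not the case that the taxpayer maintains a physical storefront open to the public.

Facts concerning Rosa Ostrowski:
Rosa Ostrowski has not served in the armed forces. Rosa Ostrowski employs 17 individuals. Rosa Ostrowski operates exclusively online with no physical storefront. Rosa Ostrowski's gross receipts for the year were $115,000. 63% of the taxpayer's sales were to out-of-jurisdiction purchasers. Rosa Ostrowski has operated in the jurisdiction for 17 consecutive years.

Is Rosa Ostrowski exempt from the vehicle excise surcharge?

(i) ≥ 12 yrs in jurisdiction — met.
(ii) receipts ≤ $25,000 — not satisfied.
(a) = T AND F = false.
(i) >75% out-of-jur. sales — not met.
(ii) ≤ 20 employees — holds.
(b) = F AND T = false.
So (1) is not satisfied (F OR F).
(2) not (has storefront) — met.
So Overall is not satisfied (F AND T).

No — not exempt.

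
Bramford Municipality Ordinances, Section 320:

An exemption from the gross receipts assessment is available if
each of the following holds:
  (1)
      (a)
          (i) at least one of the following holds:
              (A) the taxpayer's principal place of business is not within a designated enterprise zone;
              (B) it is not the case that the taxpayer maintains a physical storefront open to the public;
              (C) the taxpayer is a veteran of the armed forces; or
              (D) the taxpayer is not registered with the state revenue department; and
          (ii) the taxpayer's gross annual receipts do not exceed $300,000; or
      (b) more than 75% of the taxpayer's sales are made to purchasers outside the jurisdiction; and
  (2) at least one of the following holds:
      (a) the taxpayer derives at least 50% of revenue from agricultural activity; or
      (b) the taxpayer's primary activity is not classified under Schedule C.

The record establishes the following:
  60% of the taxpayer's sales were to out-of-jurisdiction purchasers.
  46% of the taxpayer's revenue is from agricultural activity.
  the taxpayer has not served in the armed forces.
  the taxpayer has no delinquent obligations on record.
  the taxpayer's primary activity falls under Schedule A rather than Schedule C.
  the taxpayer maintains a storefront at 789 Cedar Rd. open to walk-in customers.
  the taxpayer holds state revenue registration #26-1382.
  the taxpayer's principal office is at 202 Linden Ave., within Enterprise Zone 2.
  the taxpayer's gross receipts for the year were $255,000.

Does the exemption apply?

No — not exempt.

(A) not (in enterprise zone) — not met.
(B) not (has storefront) — not satisfied.
(C) veteran — fails.
(D) not (state-registered) — not met.
(i) = F OR F OR F OR F = false.
(ii) receipts ≤ $300,000 — holds.
So (a) is not satisfied (F AND T).
(b) >75% out-of-jur. sales — fails.
(1) = F OR F = false.
(a) ≥50% agricultural — fails.
(b) not (Schedule C activity) — satisfied.
(2): F OR T → true.
Overall = F AND T = false.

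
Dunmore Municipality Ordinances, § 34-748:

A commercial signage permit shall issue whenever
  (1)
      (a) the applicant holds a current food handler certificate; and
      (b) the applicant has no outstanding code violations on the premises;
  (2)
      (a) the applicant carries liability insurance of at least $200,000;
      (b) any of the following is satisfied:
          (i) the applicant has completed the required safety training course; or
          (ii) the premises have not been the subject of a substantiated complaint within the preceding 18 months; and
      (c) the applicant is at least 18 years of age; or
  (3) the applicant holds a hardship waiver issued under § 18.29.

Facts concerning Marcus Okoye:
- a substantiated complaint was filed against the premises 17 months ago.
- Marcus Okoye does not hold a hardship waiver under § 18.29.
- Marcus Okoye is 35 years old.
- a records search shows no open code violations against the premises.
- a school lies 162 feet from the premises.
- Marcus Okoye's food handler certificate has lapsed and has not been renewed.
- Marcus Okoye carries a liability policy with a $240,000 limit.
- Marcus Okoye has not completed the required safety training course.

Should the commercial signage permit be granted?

No — denied.

(a) food handler cert. — not satisfied.
(b) no code violations — holds.
(1): F AND T → false.
(a) insurance ≥ $200,000 — satisfied.
(i) safety training — fails.
(ii) no complaint in 18 mo. — not met.
(b) = F OR F = false.
(c) age ≥ 18 — met.
So (2) is not satisfied (T AND F AND T).
(3) hardship waiver — fails.
Overall = F OR F OR F = false.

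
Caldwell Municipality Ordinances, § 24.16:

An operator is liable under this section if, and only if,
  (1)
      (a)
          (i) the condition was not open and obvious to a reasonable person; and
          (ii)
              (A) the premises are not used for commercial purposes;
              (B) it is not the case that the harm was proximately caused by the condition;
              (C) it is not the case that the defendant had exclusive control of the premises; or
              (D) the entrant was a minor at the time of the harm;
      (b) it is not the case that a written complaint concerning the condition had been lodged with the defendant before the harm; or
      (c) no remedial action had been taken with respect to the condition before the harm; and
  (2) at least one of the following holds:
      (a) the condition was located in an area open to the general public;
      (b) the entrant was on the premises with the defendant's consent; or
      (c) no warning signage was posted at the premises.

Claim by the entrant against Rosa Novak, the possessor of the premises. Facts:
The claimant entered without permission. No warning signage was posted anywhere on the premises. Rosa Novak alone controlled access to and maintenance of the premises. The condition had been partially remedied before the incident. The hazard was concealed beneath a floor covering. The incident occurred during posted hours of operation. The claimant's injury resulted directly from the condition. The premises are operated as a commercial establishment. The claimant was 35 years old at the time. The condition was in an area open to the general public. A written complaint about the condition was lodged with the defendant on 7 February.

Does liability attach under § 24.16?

(i) not open/obvious — satisfied.
(A) not (commercial use) — fails.
(B) not (proximate cause) — not met.
(C) not (exclusive control) — not satisfied.
(D) entrant a minor — not met.
(ii) = F OR F OR F OR F = false.
(a): T AND F → false.
(b) not (complaint lodged) — not met.
(c) no remedial action — not satisfied.
(1): F OR F OR F → false.
(a) public area — holds.
(b) consent to enter — not met.
(c) no signage posted — holds.
(2) = T OR F OR T = true.
Overall: F AND T → false.

No — not liable.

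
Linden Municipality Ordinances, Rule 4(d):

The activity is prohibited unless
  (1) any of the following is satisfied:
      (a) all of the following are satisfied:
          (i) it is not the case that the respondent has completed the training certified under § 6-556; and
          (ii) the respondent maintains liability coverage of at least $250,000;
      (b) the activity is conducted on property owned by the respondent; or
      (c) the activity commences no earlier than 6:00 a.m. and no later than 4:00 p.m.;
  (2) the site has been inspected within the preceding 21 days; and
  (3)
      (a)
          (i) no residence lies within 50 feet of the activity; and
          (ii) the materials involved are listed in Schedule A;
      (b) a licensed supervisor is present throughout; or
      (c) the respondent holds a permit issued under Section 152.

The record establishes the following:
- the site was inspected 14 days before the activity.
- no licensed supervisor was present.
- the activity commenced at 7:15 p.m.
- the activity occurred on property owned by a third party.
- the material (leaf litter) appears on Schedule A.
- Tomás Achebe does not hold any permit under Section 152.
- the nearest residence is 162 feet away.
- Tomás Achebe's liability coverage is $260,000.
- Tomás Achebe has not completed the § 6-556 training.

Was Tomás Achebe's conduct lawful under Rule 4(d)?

Yes — lawful.

(i) not (training certified) — holds.
(ii) coverage ≥ $250,000 — met.
(a) = T AND T = true.
(b) own property — not satisfied.
(c) start within hours — not met.
(1) = T OR F OR F = true.
(2) site inspected — satisfied.
(i) no residence in 50 ft — met.
(ii) Schedule A material — holds.
(a) = T AND T = true.
(b) supervisor present — fails.
(c) holds permit — fails.
(3): T OR F OR F → true.
Overall = T AND T AND T = true.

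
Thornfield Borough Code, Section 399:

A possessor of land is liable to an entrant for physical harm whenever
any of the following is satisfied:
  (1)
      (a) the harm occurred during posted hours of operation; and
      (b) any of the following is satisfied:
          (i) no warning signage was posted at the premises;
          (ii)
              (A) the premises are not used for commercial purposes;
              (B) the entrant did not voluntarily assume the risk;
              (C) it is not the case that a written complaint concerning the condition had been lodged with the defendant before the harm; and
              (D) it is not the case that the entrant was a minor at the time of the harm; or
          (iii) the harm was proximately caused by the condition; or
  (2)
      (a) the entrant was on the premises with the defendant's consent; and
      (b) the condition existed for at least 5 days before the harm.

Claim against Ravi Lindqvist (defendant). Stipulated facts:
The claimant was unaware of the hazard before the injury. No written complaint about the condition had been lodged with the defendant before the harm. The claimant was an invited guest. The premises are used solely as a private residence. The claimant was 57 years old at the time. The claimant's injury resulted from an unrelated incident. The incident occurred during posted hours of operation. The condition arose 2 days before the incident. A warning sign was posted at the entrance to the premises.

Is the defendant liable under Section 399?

(a) during posted hours — holds.
(i) no signage posted — fails.
(A) not (commercial use) — holds.
(B) no assumed risk — satisfied.
(C) not (complaint lodged) — satisfied.
(D) not (entrant a minor) — holds.
(ii): T AND T AND T AND T → true.
(iii) proximate cause — not met.
So (b) is satisfied (F OR T OR F).
(1): T AND T → true.
(a) consent to enter — met.
(b) condition ≥5 days old — not met.
(2) = T AND F = false.
Overall = T OR F = true.

Yes — liable.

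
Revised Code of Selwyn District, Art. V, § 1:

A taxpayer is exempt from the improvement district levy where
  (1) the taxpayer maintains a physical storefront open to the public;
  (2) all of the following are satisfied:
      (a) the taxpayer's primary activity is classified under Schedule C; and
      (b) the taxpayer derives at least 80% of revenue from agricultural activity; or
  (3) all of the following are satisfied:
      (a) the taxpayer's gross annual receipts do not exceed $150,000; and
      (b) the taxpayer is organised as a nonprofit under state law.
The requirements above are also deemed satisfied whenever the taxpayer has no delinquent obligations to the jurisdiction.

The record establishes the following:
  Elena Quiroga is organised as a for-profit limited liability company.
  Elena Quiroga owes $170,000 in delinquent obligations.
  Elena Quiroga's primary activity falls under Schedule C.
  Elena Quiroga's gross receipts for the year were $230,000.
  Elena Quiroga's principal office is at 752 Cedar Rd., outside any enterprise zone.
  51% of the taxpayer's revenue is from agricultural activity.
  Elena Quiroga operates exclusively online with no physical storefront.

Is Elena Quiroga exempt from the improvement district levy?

(1) has storefront — fails.
(a) Schedule C activity — satisfied.
(b) ≥80% agricultural — not met.
(2): T AND F → false.
(a) receipts ≤ $150,000 — not satisfied.
(b) nonprofit — not satisfied.
(3): F AND F → false.
Overall = F OR F OR F = false.
Exception (no delinquency) — not satisfied.
Result: main false OR exception false → false.

No — not exempt.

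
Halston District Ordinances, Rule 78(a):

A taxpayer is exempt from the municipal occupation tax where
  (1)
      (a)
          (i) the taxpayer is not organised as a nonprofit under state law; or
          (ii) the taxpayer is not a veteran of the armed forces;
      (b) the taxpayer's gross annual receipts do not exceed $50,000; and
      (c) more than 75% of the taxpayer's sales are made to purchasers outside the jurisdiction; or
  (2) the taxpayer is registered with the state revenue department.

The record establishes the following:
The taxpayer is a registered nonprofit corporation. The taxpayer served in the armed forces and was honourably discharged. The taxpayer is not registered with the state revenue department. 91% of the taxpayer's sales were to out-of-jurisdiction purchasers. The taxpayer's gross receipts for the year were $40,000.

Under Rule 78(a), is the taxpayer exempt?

(i) not (nonprofit) — not met.
(ii) not (veteran) — not satisfied.
(a): F OR F → false.
(b) receipts ≤ $50,000 — holds.
(c) >75% out-of-jur. sales — satisfied.
(1) = F AND T AND T = false.
(2) state-registered — not met.
So Overall is not satisfied (F OR F).

No — not exempt.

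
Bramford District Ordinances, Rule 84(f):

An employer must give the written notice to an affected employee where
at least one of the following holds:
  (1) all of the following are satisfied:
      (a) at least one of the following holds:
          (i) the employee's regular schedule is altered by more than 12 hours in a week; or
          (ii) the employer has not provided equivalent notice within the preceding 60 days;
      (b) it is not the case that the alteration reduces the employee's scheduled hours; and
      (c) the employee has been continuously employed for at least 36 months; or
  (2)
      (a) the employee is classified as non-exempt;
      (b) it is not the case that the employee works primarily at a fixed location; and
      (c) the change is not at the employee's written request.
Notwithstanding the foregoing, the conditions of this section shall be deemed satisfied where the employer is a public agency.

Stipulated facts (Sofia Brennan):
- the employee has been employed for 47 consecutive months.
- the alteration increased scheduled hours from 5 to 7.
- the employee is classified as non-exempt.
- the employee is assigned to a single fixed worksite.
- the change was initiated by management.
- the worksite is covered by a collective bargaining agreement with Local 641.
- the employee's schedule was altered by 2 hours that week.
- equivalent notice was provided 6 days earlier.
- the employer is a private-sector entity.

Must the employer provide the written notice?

No — not required.

(i) schedule shift > 12h — fails.
(ii) no recent notice — not met.
(a) = F OR F = false.
(b) not (hours reduced) — met.
(c) tenure ≥ 36 mo. — met.
(1): F AND T AND T → false.
(a) non-exempt — holds.
(b) not (fixed location) — not satisfied.
(c) not employee-requested — met.
So (2) is not satisfied (T AND F AND T).
So Overall is not satisfied (F OR F).
Exception (public agency) — not satisfied.
Result: main false OR exception false → false.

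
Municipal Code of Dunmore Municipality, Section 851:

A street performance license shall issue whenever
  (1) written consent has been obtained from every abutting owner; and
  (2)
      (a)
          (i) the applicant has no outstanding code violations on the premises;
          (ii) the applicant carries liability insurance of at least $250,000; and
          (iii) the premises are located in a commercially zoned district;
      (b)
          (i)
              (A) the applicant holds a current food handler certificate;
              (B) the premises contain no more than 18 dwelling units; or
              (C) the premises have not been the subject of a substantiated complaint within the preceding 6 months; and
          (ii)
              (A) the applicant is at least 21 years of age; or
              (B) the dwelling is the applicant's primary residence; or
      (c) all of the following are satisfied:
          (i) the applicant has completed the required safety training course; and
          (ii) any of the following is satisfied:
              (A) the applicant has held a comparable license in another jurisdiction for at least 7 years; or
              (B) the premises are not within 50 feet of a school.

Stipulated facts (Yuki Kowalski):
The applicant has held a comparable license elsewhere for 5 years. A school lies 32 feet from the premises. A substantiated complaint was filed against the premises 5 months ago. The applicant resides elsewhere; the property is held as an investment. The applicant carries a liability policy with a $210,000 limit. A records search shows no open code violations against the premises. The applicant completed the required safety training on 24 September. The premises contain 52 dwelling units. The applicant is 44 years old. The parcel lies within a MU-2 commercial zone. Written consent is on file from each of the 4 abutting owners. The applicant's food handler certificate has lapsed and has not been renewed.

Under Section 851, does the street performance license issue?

No — denied.

(1) all abutters consent — holds.
(i) no code violations — holds.
(ii) insurance ≥ $250,000 — fails.
(iii) commercially zoned — met.
(a) = T AND F AND T = false.
(A) food handler cert. — fails.
(B) ≤ 18 units — not met.
(C) no complaint in 6 mo. — fails.
So (i) is not satisfied (F OR F OR F).
(A) age ≥ 21 — holds.
(B) primary residence — not satisfied.
(ii) = T OR F = true.
(b): F AND T → false.
(i) safety training — met.
(A) prior license ≥ 7 yr — not met.
(B) ≥50 ft from school — not met.
(ii): F OR F → false.
(c): T AND F → false.
(2): F OR F OR F → false.
Overall: T AND F → false.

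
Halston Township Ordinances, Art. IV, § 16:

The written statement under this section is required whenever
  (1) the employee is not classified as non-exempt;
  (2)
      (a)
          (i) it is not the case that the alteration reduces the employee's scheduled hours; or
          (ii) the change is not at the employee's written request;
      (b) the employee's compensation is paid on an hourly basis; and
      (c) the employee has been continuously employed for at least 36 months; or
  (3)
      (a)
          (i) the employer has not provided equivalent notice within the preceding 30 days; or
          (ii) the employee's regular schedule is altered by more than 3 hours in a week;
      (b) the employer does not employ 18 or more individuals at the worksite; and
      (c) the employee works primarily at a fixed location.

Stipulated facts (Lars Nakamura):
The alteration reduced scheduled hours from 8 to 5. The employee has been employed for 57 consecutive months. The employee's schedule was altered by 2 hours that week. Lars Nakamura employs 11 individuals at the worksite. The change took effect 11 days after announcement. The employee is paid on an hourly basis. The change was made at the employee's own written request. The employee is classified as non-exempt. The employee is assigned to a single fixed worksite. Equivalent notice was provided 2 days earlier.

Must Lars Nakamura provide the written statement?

No — not required.

(1) not (non-exempt) — not met.
(i) not (hours reduced) — fails.
(ii) not employee-requested — fails.
(a): F OR F → false.
(b) hourly-paid — holds.
(c) tenure ≥ 36 mo. — satisfied.
So (2) is not satisfied (F AND T AND T).
(i) no recent notice — fails.
(ii) schedule shift > 3h — fails.
So (a) is not satisfied (F OR F).
(b) not (≥ 18 at site) — met.
(c) fixed location — holds.
So (3) is not satisfied (F AND T AND T).
Overall = F OR F OR F = false.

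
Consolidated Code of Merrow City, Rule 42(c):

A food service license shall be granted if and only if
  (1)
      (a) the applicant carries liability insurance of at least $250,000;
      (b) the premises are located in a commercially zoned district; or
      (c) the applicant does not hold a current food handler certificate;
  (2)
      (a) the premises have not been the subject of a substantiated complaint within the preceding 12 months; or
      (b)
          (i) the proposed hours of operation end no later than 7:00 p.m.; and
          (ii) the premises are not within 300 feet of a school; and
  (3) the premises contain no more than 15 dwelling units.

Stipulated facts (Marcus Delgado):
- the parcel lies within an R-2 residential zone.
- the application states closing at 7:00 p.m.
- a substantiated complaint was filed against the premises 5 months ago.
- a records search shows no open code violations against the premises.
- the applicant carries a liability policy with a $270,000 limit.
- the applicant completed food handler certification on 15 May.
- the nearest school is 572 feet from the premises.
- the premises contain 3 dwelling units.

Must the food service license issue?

(a) insurance ≥ $250,000 — holds.
(b) commercially zoned — not met.
(c) not (food handler cert.) — not met.
So (1) is satisfied (T OR F OR F).
(a) no complaint in 12 mo. — fails.
(i) closes by 7 p.m. — satisfied.
(ii) ≥300 ft from school — holds.
(b): T AND T → true.
(2): F OR T → true.
(3) ≤ 15 units — met.
Overall: T AND T AND T → true.

Yes — granted.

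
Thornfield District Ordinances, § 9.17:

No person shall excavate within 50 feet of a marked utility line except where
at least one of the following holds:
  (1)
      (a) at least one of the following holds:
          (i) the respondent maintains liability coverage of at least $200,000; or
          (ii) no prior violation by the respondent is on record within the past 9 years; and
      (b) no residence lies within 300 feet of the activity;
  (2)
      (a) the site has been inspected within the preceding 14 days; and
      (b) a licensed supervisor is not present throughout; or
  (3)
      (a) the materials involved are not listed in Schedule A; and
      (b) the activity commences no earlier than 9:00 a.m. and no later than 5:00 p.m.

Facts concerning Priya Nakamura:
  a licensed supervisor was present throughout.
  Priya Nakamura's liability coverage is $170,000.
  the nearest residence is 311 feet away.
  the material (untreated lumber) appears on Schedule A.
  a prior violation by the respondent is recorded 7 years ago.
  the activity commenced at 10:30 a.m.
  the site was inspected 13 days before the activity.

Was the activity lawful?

(i) coverage ≥ $200,000 — fails.
(ii) no prior violation — not satisfied.
So (a) is not satisfied (F OR F).
(b) no residence in 300 ft — satisfied.
So (1) is not satisfied (F AND T).
(a) site inspected — holds.
(b) not (supervisor present) — not met.
(2): T AND F → false.
(a) not (Schedule A material) — not met.
(b) start within hours — met.
So (3) is not satisfied (F AND T).
Overall: F OR F OR F → false.

No — unlawful.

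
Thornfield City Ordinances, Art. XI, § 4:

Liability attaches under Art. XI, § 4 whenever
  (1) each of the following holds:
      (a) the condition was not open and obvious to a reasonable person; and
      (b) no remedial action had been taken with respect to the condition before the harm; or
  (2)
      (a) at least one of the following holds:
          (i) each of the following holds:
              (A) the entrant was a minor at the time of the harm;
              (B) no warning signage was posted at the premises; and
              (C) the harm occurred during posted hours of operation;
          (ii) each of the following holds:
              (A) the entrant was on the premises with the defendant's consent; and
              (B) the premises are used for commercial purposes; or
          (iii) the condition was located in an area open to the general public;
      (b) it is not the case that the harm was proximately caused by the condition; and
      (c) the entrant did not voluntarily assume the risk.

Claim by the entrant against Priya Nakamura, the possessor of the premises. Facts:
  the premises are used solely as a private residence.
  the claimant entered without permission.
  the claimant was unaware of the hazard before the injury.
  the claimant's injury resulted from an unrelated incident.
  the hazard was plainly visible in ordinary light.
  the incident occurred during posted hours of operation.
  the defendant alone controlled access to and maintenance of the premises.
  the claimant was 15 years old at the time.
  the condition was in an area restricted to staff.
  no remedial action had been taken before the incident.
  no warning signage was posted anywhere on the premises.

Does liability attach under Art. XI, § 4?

Yes — liable.

(a) not open/obvious — not met.
(b) no remedial action — satisfied.
(1): F AND T → false.
(A) entrant a minor — holds.
(B) no signage posted — holds.
(C) during posted hours — holds.
(i): T AND T AND T → true.
(A) consent to enter — not satisfied.
(B) commercial use — fails.
(ii) = F AND F = false.
(iii) public area — not satisfied.
(a): T OR F OR F → true.
(b) not (proximate cause) — met.
(c) no assumed risk — met.
(2) = T AND T AND T = true.
Overall: F OR T → true.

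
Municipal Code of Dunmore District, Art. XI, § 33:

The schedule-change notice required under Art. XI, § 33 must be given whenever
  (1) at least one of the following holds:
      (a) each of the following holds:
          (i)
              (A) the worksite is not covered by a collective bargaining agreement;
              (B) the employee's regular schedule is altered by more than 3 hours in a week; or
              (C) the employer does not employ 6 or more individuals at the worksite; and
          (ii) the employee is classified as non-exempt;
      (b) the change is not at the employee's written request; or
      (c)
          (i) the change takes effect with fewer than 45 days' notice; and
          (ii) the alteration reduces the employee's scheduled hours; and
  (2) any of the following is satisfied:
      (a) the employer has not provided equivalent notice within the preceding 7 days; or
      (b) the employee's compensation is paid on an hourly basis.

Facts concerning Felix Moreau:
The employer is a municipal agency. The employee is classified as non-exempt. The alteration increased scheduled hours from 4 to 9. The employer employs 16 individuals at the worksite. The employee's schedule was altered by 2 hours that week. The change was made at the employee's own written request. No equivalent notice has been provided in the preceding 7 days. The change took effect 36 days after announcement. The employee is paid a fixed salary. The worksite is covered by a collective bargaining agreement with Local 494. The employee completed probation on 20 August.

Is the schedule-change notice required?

(A) no CBA — not satisfied.
(B) schedule shift > 3h — not satisfied.
(C) not (≥ 6 at site) — not satisfied.
(i) = F OR F OR F = false.
(ii) non-exempt — met.
(a) = F AND T = false.
(b) not employee-requested — not met.
(i) < 45 days' notice — satisfied.
(ii) hours reduced — not met.
So (c) is not satisfied (T AND F).
(1) = F OR F OR F = false.
(a) no recent notice — satisfied.
(b) hourly-paid — not satisfied.
So (2) is satisfied (T OR F).
Overall = F AND T = false.

No — not required.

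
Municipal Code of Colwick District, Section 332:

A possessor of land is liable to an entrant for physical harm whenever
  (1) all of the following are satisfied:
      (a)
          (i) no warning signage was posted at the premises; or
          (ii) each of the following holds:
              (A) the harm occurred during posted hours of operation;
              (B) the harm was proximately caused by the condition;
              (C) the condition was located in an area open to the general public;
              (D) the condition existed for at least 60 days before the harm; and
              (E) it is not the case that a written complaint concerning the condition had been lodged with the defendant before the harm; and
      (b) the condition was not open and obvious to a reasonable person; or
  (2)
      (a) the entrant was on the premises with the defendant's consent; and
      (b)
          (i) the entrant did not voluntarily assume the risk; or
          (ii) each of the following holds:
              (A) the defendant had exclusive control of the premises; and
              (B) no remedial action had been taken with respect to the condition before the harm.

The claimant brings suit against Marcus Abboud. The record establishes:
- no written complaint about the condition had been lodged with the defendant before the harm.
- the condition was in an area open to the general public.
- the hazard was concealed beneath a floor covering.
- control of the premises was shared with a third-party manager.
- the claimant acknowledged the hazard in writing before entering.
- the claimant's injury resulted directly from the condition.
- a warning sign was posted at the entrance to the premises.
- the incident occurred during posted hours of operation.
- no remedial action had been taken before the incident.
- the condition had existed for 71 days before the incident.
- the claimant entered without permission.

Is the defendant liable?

Yes — liable.

(i) no signage posted — not satisfied.
(A) during posted hours — holds.
(B) proximate cause — satisfied.
(C) public area — satisfied.
(D) condition ≥60 days old — satisfied.
(E) not (complaint lodged) — satisfied.
(ii) = T AND T AND T AND T AND T = true.
So (a) is satisfied (F OR T).
(b) not open/obvious — holds.
(1): T AND T → true.
(a) consent to enter — not met.
(i) no assumed risk — not met.
(A) exclusive control — not met.
(B) no remedial action — met.
(ii): F AND T → false.
(b) = F OR F = false.
So (2) is not satisfied (F AND F).
Overall = T OR F = true.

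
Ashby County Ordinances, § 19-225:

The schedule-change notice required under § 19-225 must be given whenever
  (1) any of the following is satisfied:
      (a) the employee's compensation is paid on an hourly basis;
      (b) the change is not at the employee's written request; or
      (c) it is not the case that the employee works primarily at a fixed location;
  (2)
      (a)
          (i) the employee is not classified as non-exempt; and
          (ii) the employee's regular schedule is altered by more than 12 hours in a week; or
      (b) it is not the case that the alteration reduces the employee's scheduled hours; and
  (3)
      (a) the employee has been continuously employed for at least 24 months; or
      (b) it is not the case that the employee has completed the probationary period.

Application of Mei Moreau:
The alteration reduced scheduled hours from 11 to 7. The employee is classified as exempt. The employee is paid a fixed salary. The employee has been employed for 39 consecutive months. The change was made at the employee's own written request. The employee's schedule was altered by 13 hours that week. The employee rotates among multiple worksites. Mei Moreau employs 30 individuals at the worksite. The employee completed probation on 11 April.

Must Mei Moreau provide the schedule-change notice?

(a) hourly-paid — not satisfied.
(b) not employee-requested — not satisfied.
(c) not (fixed location) — holds.
(1) = F OR F OR T = true.
(i) not (non-exempt) — satisfied.
(ii) schedule shift > 12h — holds.
So (a) is satisfied (T AND T).
(b) not (hours reduced) — not satisfied.
(2): T OR F → true.
(a) tenure ≥ 24 mo. — met.
(b) not (past probation) — not satisfied.
(3) = T OR F = true.
So Overall is satisfied (T AND T AND T).

Yes — required.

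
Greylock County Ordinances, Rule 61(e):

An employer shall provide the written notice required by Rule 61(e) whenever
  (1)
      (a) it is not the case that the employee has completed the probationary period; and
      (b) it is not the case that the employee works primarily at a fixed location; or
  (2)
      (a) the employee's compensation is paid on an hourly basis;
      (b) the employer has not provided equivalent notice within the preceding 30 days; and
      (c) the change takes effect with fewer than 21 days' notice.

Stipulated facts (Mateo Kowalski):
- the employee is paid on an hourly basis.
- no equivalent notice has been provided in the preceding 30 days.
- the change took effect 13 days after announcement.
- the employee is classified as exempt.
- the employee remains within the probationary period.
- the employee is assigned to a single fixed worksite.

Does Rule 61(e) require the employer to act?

Yes — required.

(a) not (past probation) — met.
(b) not (fixed location) — not met.
So (1) is not satisfied (T AND F).
(a) hourly-paid — holds.
(b) no recent notice — satisfied.
(c) < 21 days' notice — satisfied.
(2): T AND T AND T → true.
So Overall is satisfied (F OR T).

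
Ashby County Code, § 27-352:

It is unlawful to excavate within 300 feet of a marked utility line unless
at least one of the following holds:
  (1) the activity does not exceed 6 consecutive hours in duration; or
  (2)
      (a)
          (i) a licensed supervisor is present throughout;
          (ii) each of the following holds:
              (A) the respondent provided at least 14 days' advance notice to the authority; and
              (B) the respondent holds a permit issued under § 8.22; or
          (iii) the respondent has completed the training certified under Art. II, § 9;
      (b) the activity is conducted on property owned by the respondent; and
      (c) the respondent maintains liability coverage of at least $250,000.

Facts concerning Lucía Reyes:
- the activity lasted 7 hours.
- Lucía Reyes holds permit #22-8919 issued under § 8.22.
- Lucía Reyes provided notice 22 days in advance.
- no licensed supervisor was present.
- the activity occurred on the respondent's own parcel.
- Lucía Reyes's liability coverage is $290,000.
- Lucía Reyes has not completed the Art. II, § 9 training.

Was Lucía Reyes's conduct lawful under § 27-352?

Yes — lawful.

(1) ≤ 6 hrs duration — not satisfied.
(i) supervisor present — not satisfied.
(A) ≥14 days' notice — satisfied.
(B) holds permit — holds.
(ii) = T AND T = true.
(iii) training certified — not satisfied.
(a): F OR T OR F → true.
(b) own property — holds.
(c) coverage ≥ $250,000 — holds.
(2) = T AND T AND T = true.
So Overall is satisfied (F OR T).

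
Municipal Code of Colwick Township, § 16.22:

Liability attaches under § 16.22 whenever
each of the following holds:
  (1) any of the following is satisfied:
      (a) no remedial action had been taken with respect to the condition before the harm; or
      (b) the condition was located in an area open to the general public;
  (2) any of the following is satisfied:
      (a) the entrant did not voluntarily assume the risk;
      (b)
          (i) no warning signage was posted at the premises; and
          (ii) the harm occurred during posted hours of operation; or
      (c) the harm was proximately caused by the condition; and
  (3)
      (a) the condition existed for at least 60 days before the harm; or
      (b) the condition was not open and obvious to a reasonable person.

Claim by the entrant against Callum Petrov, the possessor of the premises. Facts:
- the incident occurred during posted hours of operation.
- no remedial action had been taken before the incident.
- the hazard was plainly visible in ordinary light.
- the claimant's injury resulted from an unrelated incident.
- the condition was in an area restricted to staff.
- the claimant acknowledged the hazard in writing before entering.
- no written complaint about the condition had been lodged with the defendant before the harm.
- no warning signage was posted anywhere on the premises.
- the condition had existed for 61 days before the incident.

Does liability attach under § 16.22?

(a) no remedial action — met.
(b) public area — not met.
So (1) is satisfied (T OR F).
(a) no assumed risk — not satisfied.
(i) no signage posted — satisfied.
(ii) during posted hours — holds.
(b): T AND T → true.
(c) proximate cause — not met.
(2) = F OR T OR F = true.
(a) condition ≥60 days old — met.
(b) not open/obvious — not met.
So (3) is satisfied (T OR F).
Overall: T AND T AND T → true.

Yes — liable.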